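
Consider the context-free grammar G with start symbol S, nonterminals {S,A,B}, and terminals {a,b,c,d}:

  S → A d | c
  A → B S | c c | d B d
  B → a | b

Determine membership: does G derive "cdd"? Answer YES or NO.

CNF form of G:
  S -> A T1 | c
  A -> B S | T0 T0 | T1 X2
  B -> a | b
  T0 -> c
  T1 -> d
  X2 -> B T1

CYK fill:
  T[0,0] 'c' = {S,T0}  orig:{S}
  T[1,1] 'd' = {T1}  orig:{}
  T[2,2] 'd' = {T1}  orig:{}
  T[0,1] 'cd' = ∅
  T[1,2] 'dd' = ∅
  T[0,2] 'cdd' = ∅

S ∉ T[0,2] ⇒ NO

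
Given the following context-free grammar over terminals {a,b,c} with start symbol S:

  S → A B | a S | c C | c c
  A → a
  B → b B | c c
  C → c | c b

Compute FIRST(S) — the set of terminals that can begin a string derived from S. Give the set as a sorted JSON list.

FIRST sets, iterate to fixpoint:
round 1:
  A via A→a: +{a}
  B via B→b B: +{b}
  B via B→c c: +{c}
  C via C→c: +{c}
  S via S→A B: +{a}
  S via S→c C: +{c}
  S: {a,c}  A: {a}  B: {b,c}  C: {c}
round 2: (stable)
  S: {a,c}  A: {a}  B: {b,c}  C: {c}

FIRST(S) = ["a", "c"]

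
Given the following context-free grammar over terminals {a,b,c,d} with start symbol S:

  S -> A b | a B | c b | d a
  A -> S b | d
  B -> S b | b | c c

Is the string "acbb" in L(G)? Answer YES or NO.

CNF form of G:
  S -> A T0 | T1 T0 | T2 B | T3 T2
  A -> S T0 | d
  B -> S T0 | T1 T1 | b
  T0 -> b
  T1 -> c
  T2 -> a
  T3 -> d

Fill CYK table bottom-up:
  cell(0,0) a: {T2}  orig:{}
  cell(1,1) c: {T1}  orig:{}
  cell(2,2) b: {B,T0}  orig:{B}
  cell(3,3) b: {B,T0}  orig:{B}
  cell(0,1) ac: ∅
  cell(1,2) cb: {S}
  cell(2,3) bb: ∅
  cell(0,2) acb: ∅
  cell(1,3) cbb: {A,B}
  cell(0,3) acbb: {S}

S ∈ T[0,3] ⇒ YES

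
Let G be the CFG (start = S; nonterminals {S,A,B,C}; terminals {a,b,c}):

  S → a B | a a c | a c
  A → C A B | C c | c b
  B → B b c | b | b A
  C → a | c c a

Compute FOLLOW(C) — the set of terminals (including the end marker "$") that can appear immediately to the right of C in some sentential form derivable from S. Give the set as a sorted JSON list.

Compute FIRST by fixpoint:
round 1:
  A via A→c b: +{c}
  B via B→b: +{b}
  C via C→a: +{a}
  C via C→c c a: +{c}
  S via S→a B: +{a}
  S: {a}  A: {c}  B: {b}  C: {a,c}
round 2:
  A via A→C A B: +{a}
  S: {a}  A: {a,c}  B: {b}  C: {a,c}
round 3: (no change)
  S: {a}  A: {a,c}  B: {b}  C: {a,c}

FOLLOW iteration:
FOLLOW(S) := {$}
iter 1:
  A→C A B: FOLLOW(C) ⊇ FIRST(A) = {a,c}; new: +{a,c}
  A→C A B: FOLLOW(A) ⊇ FIRST(B) = {b}; new: +{b}
  A→C A B: FOLLOW(B) ⊇ FOLLOW(A) ⊇ {b}; new: +{b}
  S→a B: FOLLOW(B) ⊇ FOLLOW(S) ⊇ {$}; new: +{$}
  FOLLOW[S]={$}  FOLLOW[A]={b}  FOLLOW[B]={$,b}  FOLLOW[C]={a,c}
iter 2:
  B→b A: FOLLOW(A) ⊇ FOLLOW(B) ⊇ {$,b}; new: +{$}
  FOLLOW[S]={$}  FOLLOW[A]={$,b}  FOLLOW[B]={$,b}  FOLLOW[C]={a,c}
iter 3: done
  FOLLOW[S]={$}  FOLLOW[A]={$,b}  FOLLOW[B]={$,b}  FOLLOW[C]={a,c}

FOLLOW(C) = ["a", "c"]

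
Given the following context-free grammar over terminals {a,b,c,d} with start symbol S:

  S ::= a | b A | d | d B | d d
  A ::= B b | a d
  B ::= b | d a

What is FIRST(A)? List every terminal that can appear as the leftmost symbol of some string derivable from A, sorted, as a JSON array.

FIRST sets, iterate to fixpoint:
round 1:
  A via A→a d: +{a}
  B via B→b: +{b}
  B via B→d a: +{d}
  S via S→a: +{a}
  S via S→b A: +{b}
  S via S→d: +{d}
  FIRST[S]={a,b,d}  FIRST[A]={a}  FIRST[B]={b,d}
round 2:
  A via A→B b: +{b,d}
  FIRST[S]={a,b,d}  FIRST[A]={a,b,d}  FIRST[B]={b,d}
round 3: (stable)
  FIRST[S]={a,b,d}  FIRST[A]={a,b,d}  FIRST[B]={b,d}

FIRST(A) = ["a", "b", "d"]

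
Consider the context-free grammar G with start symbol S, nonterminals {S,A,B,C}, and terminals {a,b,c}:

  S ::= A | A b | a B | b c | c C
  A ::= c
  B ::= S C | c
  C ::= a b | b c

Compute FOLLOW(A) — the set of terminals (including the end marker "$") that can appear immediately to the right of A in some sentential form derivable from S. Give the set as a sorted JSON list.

FIRST iteration:
iter 1:
  A via A→c: +{c}
  B via B→c: +{c}
  C via C→a b: +{a}
  C via C→b c: +{b}
  S via S→A: +{c}
  S via S→a B: +{a}
  S via S→b c: +{b}
  S: {a,b,c}  A: {c}  B: {c}  C: {a,b}
iter 2:
  B via B→S C: +{a,b}
  S: {a,b,c}  A: {c}  B: {a,b,c}  C: {a,b}
iter 3: (no change)
  S: {a,b,c}  A: {c}  B: {a,b,c}  C: {a,b}

FOLLOW sets:
seed FOLLOW(S) with $
pass 1:
  B→S C: FOLLOW(S) ⊇ FIRST(C) = {a,b}; new: +{a,b}
  S→A: FOLLOW(A) ⊇ FOLLOW(S) ⊇ {$,a,b}; new: +{$,a,b}
  S→a B: FOLLOW(B) ⊇ FOLLOW(S) ⊇ {$,a,b}; new: +{$,a,b}
  S→c C: FOLLOW(C) ⊇ FOLLOW(S) ⊇ {$,a,b}; new: +{$,a,b}
  FOLLOW[S]={$,a,b}  FOLLOW[A]={$,a,b}  FOLLOW[B]={$,a,b}  FOLLOW[C]={$,a,b}
pass 2: (no change)
  FOLLOW[S]={$,a,b}  FOLLOW[A]={$,a,b}  FOLLOW[B]={$,a,b}  FOLLOW[C]={$,a,b}

FOLLOW(A) = ["$", "a", "b"]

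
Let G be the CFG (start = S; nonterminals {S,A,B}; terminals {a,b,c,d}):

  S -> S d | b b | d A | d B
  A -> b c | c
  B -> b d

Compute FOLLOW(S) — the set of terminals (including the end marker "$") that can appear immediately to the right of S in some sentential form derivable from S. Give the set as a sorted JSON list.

Compute FIRST by fixpoint:
round 1:
  A via A→b c: +{b}
  A via A→c: +{c}
  B via B→b d: +{b}
  S via S→b b: +{b}
  S via S→d A: +{d}
  FIRST[S]={b,d}  FIRST[A]={b,c}  FIRST[B]={b}
round 2: (no change)
  FIRST[S]={b,d}  FIRST[A]={b,c}  FIRST[B]={b}

FOLLOW sets:
FOLLOW(S) := {$}
iter 1:
  S→S d: FOLLOW(S) ⊇ FIRST(d) = {d}; new: +{d}
  S→d A: FOLLOW(A) ⊇ FOLLOW(S) ⊇ {$,d}; new: +{$,d}
  S→d B: FOLLOW(B) ⊇ FOLLOW(S) ⊇ {$,d}; new: +{$,d}
  FOLLOW(S)={$,d}  FOLLOW(A)={$,d}  FOLLOW(B)={$,d}
iter 2: (no change)
  FOLLOW(S)={$,d}  FOLLOW(A)={$,d}  FOLLOW(B)={$,d}

FOLLOW(S) = ["$", "d"]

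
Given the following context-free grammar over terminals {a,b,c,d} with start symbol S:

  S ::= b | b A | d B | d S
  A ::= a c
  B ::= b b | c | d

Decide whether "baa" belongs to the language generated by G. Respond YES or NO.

CNF form of G:
  S -> T2 A | T3 B | T3 S | b
  A -> T0 T1
  B -> T2 T2 | c | d
  T0 -> a
  T1 -> c
  T2 -> b
  T3 -> d

Fill CYK table bottom-up:
  cell(0,0) b: {S,T2}  orig:{S}
  cell(1,1) a: {T0}  orig:{}
  cell(2,2) a: {T0}  orig:{}
  cell(0,1) ba: ∅
  cell(1,2) aa: ∅
  cell(0,2) baa: ∅

S ∉ T[0,2] ⇒ NO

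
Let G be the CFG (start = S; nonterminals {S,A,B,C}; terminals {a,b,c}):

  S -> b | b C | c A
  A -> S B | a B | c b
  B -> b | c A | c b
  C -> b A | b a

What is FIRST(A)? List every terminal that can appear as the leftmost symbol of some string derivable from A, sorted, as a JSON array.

Compute FIRST by fixpoint:
pass 1:
  A via A→a B: +{a}
  A via A→c b: +{c}
  B via B→b: +{b}
  B via B→c A: +{c}
  C via C→b A: +{b}
  S via S→b: +{b}
  S via S→c A: +{c}
  FIRST[S]={b,c}  FIRST[A]={a,c}  FIRST[B]={b,c}  FIRST[C]={b}
pass 2:
  A via A→S B: +{b}
  FIRST[S]={b,c}  FIRST[A]={a,b,c}  FIRST[B]={b,c}  FIRST[C]={b}
pass 3: (stable)
  FIRST[S]={b,c}  FIRST[A]={a,b,c}  FIRST[B]={b,c}  FIRST[C]={b}

FIRST(A) = ["a", "b", "c"]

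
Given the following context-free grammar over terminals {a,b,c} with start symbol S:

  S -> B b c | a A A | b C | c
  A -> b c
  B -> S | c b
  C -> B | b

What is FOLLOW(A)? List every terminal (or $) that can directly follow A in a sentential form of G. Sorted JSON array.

Compute FIRST by fixpoint:
iter 1:
  A via A→b c: +{b}
  B via B→c b: +{c}
  C via C→B: +{c}
  C via C→b: +{b}
  S via S→B b c: +{c}
  S via S→a A A: +{a}
  S via S→b C: +{b}
  S: {a,b,c}  A: {b}  B: {c}  C: {b,c}
iter 2:
  B via B→S: +{a,b}
  C via C→B: +{a}
  S: {a,b,c}  A: {b}  B: {a,b,c}  C: {a,b,c}
iter 3: — fixpoint
  S: {a,b,c}  A: {b}  B: {a,b,c}  C: {a,b,c}

FOLLOW sets:
FOLLOW(S) := {$}
iter 1:
  S→B b c: FOLLOW(B) ⊇ FIRST(b) = {b}; new: +{b}
  S→a A A: FOLLOW(A) ⊇ FIRST(A) = {b}; new: +{b}
  S→a A A: FOLLOW(A) ⊇ FOLLOW(S) ⊇ {$}; new: +{$}
  S→b C: FOLLOW(C) ⊇ FOLLOW(S) ⊇ {$}; new: +{$}
  FOLLOW(S)={$}  FOLLOW(A)={$,b}  FOLLOW(B)={b}  FOLLOW(C)={$}
iter 2:
  B→S: FOLLOW(S) ⊇ FOLLOW(B) ⊇ {b}; new: +{b}
  C→B: FOLLOW(B) ⊇ FOLLOW(C) ⊇ {$}; new: +{$}
  S→b C: FOLLOW(C) ⊇ FOLLOW(S) ⊇ {$,b}; new: +{b}
  FOLLOW(S)={$,b}  FOLLOW(A)={$,b}  FOLLOW(B)={$,b}  FOLLOW(C)={$,b}
iter 3: (stable)
  FOLLOW(S)={$,b}  FOLLOW(A)={$,b}  FOLLOW(B)={$,b}  FOLLOW(C)={$,b}

FOLLOW(A) = ["$", "b"]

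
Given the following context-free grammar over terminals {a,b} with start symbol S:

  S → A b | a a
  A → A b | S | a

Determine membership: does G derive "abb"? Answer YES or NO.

CNF form of G:
  S -> A T0 | T1 T1
  A -> A T0 | T1 T1 | a
  T0 -> b
  T1 -> a

Fill CYK table bottom-up:
  T[0,0] 'a' = {A,T1}  orig:{A}
  T[1,1] 'b' = {T0}  orig:{}
  T[2,2] 'b' = {T0}  orig:{}
  T[0,1] 'ab' = {A,S}
  T[1,2] 'bb' = ∅
  T[0,2] 'abb' = {A,S}

S ∈ T[0,2] ⇒ YES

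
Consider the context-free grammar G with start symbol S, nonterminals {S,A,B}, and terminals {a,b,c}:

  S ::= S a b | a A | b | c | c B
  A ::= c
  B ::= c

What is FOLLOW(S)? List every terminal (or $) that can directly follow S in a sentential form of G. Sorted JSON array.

FIRST sets, iterate to fixpoint:
[1]
  A via A→c: +{c}
  B via B→c: +{c}
  S via S→a A: +{a}
  S via S→b: +{b}
  S via S→c: +{c}
  S: {a,b,c}  A: {c}  B: {c}
[2] — fixpoint
  S: {a,b,c}  A: {c}  B: {c}

Compute FOLLOW by fixpoint:
seed FOLLOW(S) with $
iter 1:
  S→S a b: FOLLOW(S) ⊇ FIRST(a) = {a}; new: +{a}
  S→a A: FOLLOW(A) ⊇ FOLLOW(S) ⊇ {$,a}; new: +{$,a}
  S→c B: FOLLOW(B) ⊇ FOLLOW(S) ⊇ {$,a}; new: +{$,a}
  S: {$,a}  A: {$,a}  B: {$,a}
iter 2: done
  S: {$,a}  A: {$,a}  B: {$,a}

FOLLOW(S) = ["$", "a"]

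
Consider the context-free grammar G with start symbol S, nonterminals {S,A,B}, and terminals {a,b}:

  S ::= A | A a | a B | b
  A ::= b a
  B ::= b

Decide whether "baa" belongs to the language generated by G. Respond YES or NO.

CNF form of G:
  S -> A T1 | T0 T1 | T1 B | b
  A -> T0 T1
  B -> b
  T0 -> b
  T1 -> a

CYK table (by increasing span):
  [0..0]={B,S,T0}  "b"  orig:{B,S}
  [1..1]={T1}  "a"  orig:{}
  [2..2]={T1}  "a"  orig:{}
  [0..1]={A,S}  "ba"
  [1..2]=∅  "aa"
  [0..2]={S}  "baa"

S ∈ T[0,2] ⇒ YES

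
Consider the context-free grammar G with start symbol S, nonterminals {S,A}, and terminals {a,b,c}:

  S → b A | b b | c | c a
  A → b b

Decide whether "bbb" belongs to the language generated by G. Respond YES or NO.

CNF form of G:
  S -> T0 A | T0 T0 | T1 T2 | c
  A -> T0 T0
  T0 -> b
  T1 -> c
  T2 -> a

CYK fill:
  cell(0,0) b: {T0}  orig:{}
  cell(1,1) b: {T0}  orig:{}
  cell(2,2) b: {T0}  orig:{}
  cell(0,1) bb: {A,S}
  cell(1,2) bb: {A,S}
  cell(0,2) bbb: {S}

S ∈ T[0,2] ⇒ YES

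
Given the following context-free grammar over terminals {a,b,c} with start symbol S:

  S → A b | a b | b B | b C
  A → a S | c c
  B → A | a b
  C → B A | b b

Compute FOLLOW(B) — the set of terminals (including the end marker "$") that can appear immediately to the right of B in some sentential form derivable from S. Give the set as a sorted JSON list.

FIRST iteration:
pass 1:
  A via A→a S: +{a}
  A via A→c c: +{c}
  B via B→A: +{a,c}
  C via C→B A: +{a,c}
  C via C→b b: +{b}
  S via S→A b: +{a,c}
  S via S→b B: +{b}
  FIRST[S]={a,b,c}  FIRST[A]={a,c}  FIRST[B]={a,c}  FIRST[C]={a,b,c}
pass 2: — fixpoint
  FIRST[S]={a,b,c}  FIRST[A]={a,c}  FIRST[B]={a,c}  FIRST[C]={a,b,c}

FOLLOW sets:
FOLLOW(S) := {$}
pass 1:
  C→B A: FOLLOW(B) ⊇ FIRST(A) = {a,c}; new: +{a,c}
  S→A b: FOLLOW(A) ⊇ FIRST(b) = {b}; new: +{b}
  S→b B: FOLLOW(B) ⊇ FOLLOW(S) ⊇ {$}; new: +{$}
  S→b C: FOLLOW(C) ⊇ FOLLOW(S) ⊇ {$}; new: +{$}
  S: {$}  A: {b}  B: {$,a,c}  C: {$}
pass 2:
  A→a S: FOLLOW(S) ⊇ FOLLOW(A) ⊇ {b}; new: +{b}
  B→A: FOLLOW(A) ⊇ FOLLOW(B) ⊇ {$,a,c}; new: +{$,a,c}
  S→b B: FOLLOW(B) ⊇ FOLLOW(S) ⊇ {$,b}; new: +{b}
  S→b C: FOLLOW(C) ⊇ FOLLOW(S) ⊇ {$,b}; new: +{b}
  S: {$,b}  A: {$,a,b,c}  B: {$,a,b,c}  C: {$,b}
pass 3:
  A→a S: FOLLOW(S) ⊇ FOLLOW(A) ⊇ {$,a,b,c}; new: +{a,c}
  S→b C: FOLLOW(C) ⊇ FOLLOW(S) ⊇ {$,a,b,c}; new: +{a,c}
  S: {$,a,b,c}  A: {$,a,b,c}  B: {$,a,b,c}  C: {$,a,b,c}
pass 4: (stable)
  S: {$,a,b,c}  A: {$,a,b,c}  B: {$,a,b,c}  C: {$,a,b,c}

FOLLOW(B) = ["$", "a", "b", "c"]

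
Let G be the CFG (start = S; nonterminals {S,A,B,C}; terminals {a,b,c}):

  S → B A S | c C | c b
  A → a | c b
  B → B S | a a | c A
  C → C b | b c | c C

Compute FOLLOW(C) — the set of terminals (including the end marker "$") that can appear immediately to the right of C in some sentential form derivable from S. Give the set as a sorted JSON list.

FIRST iteration:
iter 1:
  A via A→a: +{a}
  A via A→c b: +{c}
  B via B→a a: +{a}
  B via B→c A: +{c}
  C via C→b c: +{b}
  C via C→c C: +{c}
  S via S→B A S: +{a,c}
  FIRST(S)={a,c}  FIRST(A)={a,c}  FIRST(B)={a,c}  FIRST(C)={b,c}
iter 2: done
  FIRST(S)={a,c}  FIRST(A)={a,c}  FIRST(B)={a,c}  FIRST(C)={b,c}

Compute FOLLOW by fixpoint:
initialize: $ ∈ FOLLOW(S)
iter 1:
  B→B S: FOLLOW(B) ⊇ FIRST(S) = {a,c}; new: +{a,c}
  B→B S: FOLLOW(S) ⊇ FOLLOW(B) ⊇ {a,c}; new: +{a,c}
  B→c A: FOLLOW(A) ⊇ FOLLOW(B) ⊇ {a,c}; new: +{a,c}
  C→C b: FOLLOW(C) ⊇ FIRST(b) = {b}; new: +{b}
  S→c C: FOLLOW(C) ⊇ FOLLOW(S) ⊇ {$,a,c}; new: +{$,a,c}
  FOLLOW[S]={$,a,c}  FOLLOW[A]={a,c}  FOLLOW[B]={a,c}  FOLLOW[C]={$,a,b,c}
iter 2: done
  FOLLOW[S]={$,a,c}  FOLLOW[A]={a,c}  FOLLOW[B]={a,c}  FOLLOW[C]={$,a,b,c}

FOLLOW(C) = ["$", "a", "b", "c"]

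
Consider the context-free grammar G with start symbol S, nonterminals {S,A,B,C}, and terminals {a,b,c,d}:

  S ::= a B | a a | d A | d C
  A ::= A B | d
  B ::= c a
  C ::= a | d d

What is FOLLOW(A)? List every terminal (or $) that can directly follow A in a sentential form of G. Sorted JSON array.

Compute FIRST by fixpoint:
pass 1:
  A via A→d: +{d}
  B via B→c a: +{c}
  C via C→a: +{a}
  C via C→d d: +{d}
  S via S→a B: +{a}
  S via S→d A: +{d}
  FIRST[S]={a,d}  FIRST[A]={d}  FIRST[B]={c}  FIRST[C]={a,d}
pass 2: (no change)
  FIRST[S]={a,d}  FIRST[A]={d}  FIRST[B]={c}  FIRST[C]={a,d}

Compute FOLLOW by fixpoint:
seed FOLLOW(S) with $
pass 1:
  A→A B: FOLLOW(A) ⊇ FIRST(B) = {c}; new: +{c}
  A→A B: FOLLOW(B) ⊇ FOLLOW(A) ⊇ {c}; new: +{c}
  S→a B: FOLLOW(B) ⊇ FOLLOW(S) ⊇ {$}; new: +{$}
  S→d A: FOLLOW(A) ⊇ FOLLOW(S) ⊇ {$}; new: +{$}
  S→d C: FOLLOW(C) ⊇ FOLLOW(S) ⊇ {$}; new: +{$}
  FOLLOW(S)={$}  FOLLOW(A)={$,c}  FOLLOW(B)={$,c}  FOLLOW(C)={$}
pass 2: (no change)
  FOLLOW(S)={$}  FOLLOW(A)={$,c}  FOLLOW(B)={$,c}  FOLLOW(C)={$}

FOLLOW(A) = ["$", "c"]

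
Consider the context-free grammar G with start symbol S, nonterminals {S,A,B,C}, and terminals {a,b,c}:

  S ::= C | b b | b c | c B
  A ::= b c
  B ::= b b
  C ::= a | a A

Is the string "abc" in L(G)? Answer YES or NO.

CNF form of G:
  S -> T0 T0 | T0 T1 | T1 B | T2 A | a
  A -> T0 T1
  B -> T0 T0
  C -> T2 A | a
  T0 -> b
  T1 -> c
  T2 -> a

Fill CYK table bottom-up:
  T[0,0] 'a' = {C,S,T2}  orig:{C,S}
  T[1,1] 'b' = {T0}  orig:{}
  T[2,2] 'c' = {T1}  orig:{}
  T[0,1] 'ab' = ∅
  T[1,2] 'bc' = {A,S}
  T[0,2] 'abc' = {C,S}

S ∈ T[0,2] ⇒ YES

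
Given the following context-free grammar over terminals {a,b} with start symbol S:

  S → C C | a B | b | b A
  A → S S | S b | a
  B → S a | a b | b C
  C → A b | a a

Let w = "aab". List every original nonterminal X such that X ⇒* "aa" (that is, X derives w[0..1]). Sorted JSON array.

Convert to CNF:
  S -> C C | T0 A | T1 B | b
  A -> S S | S T0 | a
  B -> S T1 | T0 C | T1 T0
  C -> A T0 | T1 T1
  T0 -> b
  T1 -> a

Fill CYK table bottom-up, restricted to cells inside w[0..1]:
  T[0,0] 'a' = {A,T1}  orig:{A}
  T[1,1] 'a' = {A,T1}  orig:{A}
  T[0,1] 'aa' = {C}

Original NTs in T[0,1] deriving "aa": ["C"]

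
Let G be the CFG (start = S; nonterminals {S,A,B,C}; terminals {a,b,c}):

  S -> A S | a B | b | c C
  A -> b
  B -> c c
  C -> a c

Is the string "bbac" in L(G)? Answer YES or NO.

Convert to CNF:
  S -> A S | T0 C | T1 B | b
  A -> b
  B -> T0 T0
  C -> T1 T0
  T0 -> c
  T1 -> a

CYK table (by increasing span):
  [0..0]={A,S}  "b"
  [1..1]={A,S}  "b"
  [2..2]={T1}  "a"  orig:{}
  [3..3]={T0}  "c"  orig:{}
  [0..1]={S}  "bb"
  [1..2]=∅  "ba"
  [2..3]={C}  "ac"
  [0..2]=∅  "bba"
  [1..3]=∅  "bac"
  [0..3]=∅  "bbac"

S ∉ T[0,3] ⇒ NO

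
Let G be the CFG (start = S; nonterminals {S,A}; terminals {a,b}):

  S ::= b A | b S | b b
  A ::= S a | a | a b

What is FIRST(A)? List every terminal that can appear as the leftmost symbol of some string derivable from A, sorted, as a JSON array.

Compute FIRST by fixpoint:
iter 1:
  A via A→a: +{a}
  S via S→b A: +{b}
  FIRST[S]={b}  FIRST[A]={a}
iter 2:
  A via A→S a: +{b}
  FIRST[S]={b}  FIRST[A]={a,b}
iter 3: (no change)
  FIRST[S]={b}  FIRST[A]={a,b}

FIRST(A) = ["a", "b"]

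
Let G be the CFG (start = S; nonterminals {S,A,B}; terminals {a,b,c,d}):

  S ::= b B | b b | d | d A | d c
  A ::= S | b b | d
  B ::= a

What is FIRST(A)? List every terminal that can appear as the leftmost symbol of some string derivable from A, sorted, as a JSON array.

FIRST sets, iterate to fixpoint:
iter 1:
  A via A→b b: +{b}
  A via A→d: +{d}
  B via B→a: +{a}
  S via S→b B: +{b}
  S via S→d: +{d}
  FIRST[S]={b,d}  FIRST[A]={b,d}  FIRST[B]={a}
iter 2: done
  FIRST[S]={b,d}  FIRST[A]={b,d}  FIRST[B]={a}

FIRST(A) = ["b", "d"]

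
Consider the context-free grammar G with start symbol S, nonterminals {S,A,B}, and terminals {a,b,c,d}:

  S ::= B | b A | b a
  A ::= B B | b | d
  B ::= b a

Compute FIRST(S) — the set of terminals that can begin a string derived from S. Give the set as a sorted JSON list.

FIRST sets, iterate to fixpoint:
pass 1:
  A via A→b: +{b}
  A via A→d: +{d}
  B via B→b a: +{b}
  S via S→B: +{b}
  FIRST[S]={b}  FIRST[A]={b,d}  FIRST[B]={b}
pass 2: (stable)
  FIRST[S]={b}  FIRST[A]={b,d}  FIRST[B]={b}

FIRST(S) = ["b"]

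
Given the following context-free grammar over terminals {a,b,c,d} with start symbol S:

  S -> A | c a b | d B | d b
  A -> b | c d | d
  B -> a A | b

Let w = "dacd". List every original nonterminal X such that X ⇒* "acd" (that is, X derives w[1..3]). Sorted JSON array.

Convert to CNF:
  S -> T0 T1 | T0 X4 | T1 B | T1 T3 | b | d
  A -> T0 T1 | b | d
  B -> T2 A | b
  T0 -> c
  T1 -> d
  T2 -> a
  T3 -> b
  X4 -> T2 T3

CYK fill — only the sub-triangle for w[1..3]:
  T[1,1] 'a' = {T2}  orig:{}
  T[2,2] 'c' = {T0}  orig:{}
  T[3,3] 'd' = {A,S,T1}  orig:{A,S}
  T[1,2] 'ac' = ∅
  T[2,3] 'cd' = {A,S}
  T[1,3] 'acd' = {B}

Original NTs in T[1,3] deriving "acd": ["B"]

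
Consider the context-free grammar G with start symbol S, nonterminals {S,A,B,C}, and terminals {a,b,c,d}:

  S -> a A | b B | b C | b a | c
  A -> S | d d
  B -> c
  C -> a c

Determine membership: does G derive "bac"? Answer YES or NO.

CNF form of G:
  S -> T0 A | T1 B | T1 C | T1 T0 | c
  A -> T0 A | T1 B | T1 C | T1 T0 | T2 T2 | c
  B -> c
  C -> T0 T3
  T0 -> a
  T1 -> b
  T2 -> d
  T3 -> c

Fill CYK table bottom-up:
  [0..0]={T1}  "b"  orig:{}
  [1..1]={T0}  "a"  orig:{}
  [2..2]={A,B,S,T3}  "c"  orig:{A,B,S}
  [0..1]={A,S}  "ba"
  [1..2]={A,C,S}  "ac"
  [0..2]={A,S}  "bac"

S ∈ T[0,2] ⇒ YES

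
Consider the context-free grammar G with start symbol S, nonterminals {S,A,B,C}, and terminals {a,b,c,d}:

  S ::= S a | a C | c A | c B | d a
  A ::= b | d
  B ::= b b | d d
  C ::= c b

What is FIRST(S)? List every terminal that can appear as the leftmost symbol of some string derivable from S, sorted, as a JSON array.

FIRST iteration:
round 1:
  A via A→b: +{b}
  A via A→d: +{d}
  B via B→b b: +{b}
  B via B→d d: +{d}
  C via C→c b: +{c}
  S via S→a C: +{a}
  S via S→c A: +{c}
  S via S→d a: +{d}
  S: {a,c,d}  A: {b,d}  B: {b,d}  C: {c}
round 2: — fixpoint
  S: {a,c,d}  A: {b,d}  B: {b,d}  C: {c}

FIRST(S) = ["a", "c", "d"]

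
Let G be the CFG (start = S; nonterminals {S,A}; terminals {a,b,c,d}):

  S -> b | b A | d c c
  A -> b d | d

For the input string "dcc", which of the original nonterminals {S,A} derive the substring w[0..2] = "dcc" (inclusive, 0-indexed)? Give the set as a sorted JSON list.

CNF form of G:
  S -> T0 A | T1 X3 | b
  A -> T0 T1 | d
  T0 -> b
  T1 -> d
  T2 -> c
  X3 -> T2 T2

Fill CYK table bottom-up — only the sub-triangle for w[0..2]:
  [0..0]={A,T1}  "d"  orig:{A}
  [1..1]={T2}  "c"  orig:{}
  [2..2]={T2}  "c"  orig:{}
  [0..1]=∅  "dc"
  [1..2]={X3}  "cc"  orig:{}
  [0..2]={S}  "dcc"

Original NTs in T[0,2] deriving "dcc": ["S"]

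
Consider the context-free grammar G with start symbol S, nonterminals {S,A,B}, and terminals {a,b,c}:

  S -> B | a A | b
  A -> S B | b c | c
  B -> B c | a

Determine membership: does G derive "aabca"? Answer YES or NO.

CNF form of G:
  S -> B T1 | T2 A | a | b
  A -> S B | T0 T1 | c
  B -> B T1 | a
  T0 -> b
  T1 -> c
  T2 -> a

CYK fill:
  cell(0,0) a: {B,S,T2}  orig:{B,S}
  cell(1,1) a: {B,S,T2}  orig:{B,S}
  cell(2,2) b: {S,T0}  orig:{S}
  cell(3,3) c: {A,T1}  orig:{A}
  cell(4,4) a: {B,S,T2}  orig:{B,S}
  cell(0,1) aa: {A}
  cell(1,2) ab: ∅
  cell(2,3) bc: {A}
  cell(3,4) ca: ∅
  cell(0,2) aab: ∅
  cell(1,3) abc: {S}
  cell(2,4) bca: ∅
  cell(0,3) aabc: ∅
  cell(1,4) abca: {A}
  cell(0,4) aabca: {S}

S ∈ T[0,4] ⇒ YES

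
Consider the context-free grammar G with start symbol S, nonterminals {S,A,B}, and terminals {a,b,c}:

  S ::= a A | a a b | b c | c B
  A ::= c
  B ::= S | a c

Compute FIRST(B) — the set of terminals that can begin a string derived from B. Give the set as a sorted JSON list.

FIRST sets, iterate to fixpoint:
round 1:
  A via A→c: +{c}
  B via B→a c: +{a}
  S via S→a A: +{a}
  S via S→b c: +{b}
  S via S→c B: +{c}
  S: {a,b,c}  A: {c}  B: {a}
round 2:
  B via B→S: +{b,c}
  S: {a,b,c}  A: {c}  B: {a,b,c}
round 3: (no change)
  S: {a,b,c}  A: {c}  B: {a,b,c}

FIRST(B) = ["a", "b", "c"]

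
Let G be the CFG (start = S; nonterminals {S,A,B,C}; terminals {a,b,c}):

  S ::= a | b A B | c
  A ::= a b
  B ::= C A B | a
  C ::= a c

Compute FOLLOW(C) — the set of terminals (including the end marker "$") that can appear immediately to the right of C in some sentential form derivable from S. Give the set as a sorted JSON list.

FIRST sets, iterate to fixpoint:
round 1:
  A via A→a b: +{a}
  B via B→a: +{a}
  C via C→a c: +{a}
  S via S→a: +{a}
  S via S→b A B: +{b}
  S via S→c: +{c}
  S: {a,b,c}  A: {a}  B: {a}  C: {a}
round 2: (stable)
  S: {a,b,c}  A: {a}  B: {a}  C: {a}

Compute FOLLOW by fixpoint:
FOLLOW(S) := {$}
round 1:
  B→C A B: FOLLOW(C) ⊇ FIRST(A) = {a}; new: +{a}
  B→C A B: FOLLOW(A) ⊇ FIRST(B) = {a}; new: +{a}
  S→b A B: FOLLOW(B) ⊇ FOLLOW(S) ⊇ {$}; new: +{$}
  FOLLOW[S]={$}  FOLLOW[A]={a}  FOLLOW[B]={$}  FOLLOW[C]={a}
round 2: (stable)
  FOLLOW[S]={$}  FOLLOW[A]={a}  FOLLOW[B]={$}  FOLLOW[C]={a}

FOLLOW(C) = ["a"]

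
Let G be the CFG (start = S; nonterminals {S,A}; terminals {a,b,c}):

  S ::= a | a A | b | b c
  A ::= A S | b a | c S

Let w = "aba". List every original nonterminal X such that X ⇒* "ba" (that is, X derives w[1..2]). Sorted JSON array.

Convert to CNF:
  S -> T0 T2 | T1 A | a | b
  A -> A S | T0 T1 | T2 S
  T0 -> b
  T1 -> a
  T2 -> c

CYK table (by increasing span), restricted to cells inside w[1..2]:
  [1..1]={S,T0}  "b"  orig:{S}
  [2..2]={S,T1}  "a"  orig:{S}
  [1..2]={A}  "ba"

Original NTs in T[1,2] deriving "ba": ["A"]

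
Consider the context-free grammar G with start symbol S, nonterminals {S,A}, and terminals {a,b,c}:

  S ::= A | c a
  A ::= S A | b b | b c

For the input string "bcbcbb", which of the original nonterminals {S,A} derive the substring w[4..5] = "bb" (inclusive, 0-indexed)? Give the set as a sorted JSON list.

CNF form of G:
  S -> S A | T0 T0 | T0 T1 | T1 T2
  A -> S A | T0 T0 | T0 T1
  T0 -> b
  T1 -> c
  T2 -> a

Fill CYK table bottom-up, restricted to cells inside w[4..5]:
  [4..4]={T0}  "b"  orig:{}
  [5..5]={T0}  "b"  orig:{}
  [4..5]={A,S}  "bb"

Original NTs in T[4,5] deriving "bb": ["A", "S"]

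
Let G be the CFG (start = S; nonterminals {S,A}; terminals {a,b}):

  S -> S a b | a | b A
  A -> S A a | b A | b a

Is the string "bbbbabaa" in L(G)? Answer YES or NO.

CNF form of G:
  S -> S X3 | T1 A | a
  A -> S X2 | T1 A | T1 T0
  T0 -> a
  T1 -> b
  X2 -> A T0
  X3 -> T0 T1

CYK table (by increasing span):
  cell(0,0) b: {T1}  orig:{}
  cell(1,1) b: {T1}  orig:{}
  cell(2,2) b: {T1}  orig:{}
  cell(3,3) b: {T1}  orig:{}
  cell(4,4) a: {S,T0}  orig:{S}
  cell(5,5) b: {T1}  orig:{}
  cell(6,6) a: {S,T0}  orig:{S}
  cell(7,7) a: {S,T0}  orig:{S}
  cell(0,1) bb: ∅
  cell(1,2) bb: ∅
  cell(2,3) bb: ∅
  cell(3,4) ba: {A}
  cell(4,5) ab: {X3}  orig:{}
  cell(5,6) ba: {A}
  cell(6,7) aa: ∅
  cell(0,2) bbb: ∅
  cell(1,3) bbb: ∅
  cell(2,4) bba: {A,S}
  cell(3,5) bab: ∅
  cell(4,6) aba: ∅
  cell(5,7) baa: {X2}  orig:{}
  cell(0,3) bbbb: ∅
  cell(1,4) bbba: {A,S}
  cell(2,5) bbab: ∅
  cell(3,6) baba: ∅
  cell(4,7) abaa: {A}
  cell(0,4) bbbba: {A,S}
  cell(1,5) bbbab: ∅
  cell(2,6) bbaba: ∅
  cell(3,7) babaa: {A,S}
  cell(0,5) bbbbab: ∅
  cell(1,6) bbbaba: ∅
  cell(2,7) bbabaa: {A,S}
  cell(0,6) bbbbaba: ∅
  cell(1,7) bbbabaa: {A,S}
  cell(0,7) bbbbabaa: {A,S}

S ∈ T[0,7] ⇒ YES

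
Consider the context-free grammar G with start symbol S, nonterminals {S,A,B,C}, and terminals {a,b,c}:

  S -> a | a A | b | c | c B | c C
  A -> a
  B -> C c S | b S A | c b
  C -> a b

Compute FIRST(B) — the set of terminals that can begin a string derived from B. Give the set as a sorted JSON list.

FIRST iteration:
[1]
  A via A→a: +{a}
  B via B→b S A: +{b}
  B via B→c b: +{c}
  C via C→a b: +{a}
  S via S→a: +{a}
  S via S→b: +{b}
  S via S→c: +{c}
  FIRST[S]={a,b,c}  FIRST[A]={a}  FIRST[B]={b,c}  FIRST[C]={a}
[2]
  B via B→C c S: +{a}
  FIRST[S]={a,b,c}  FIRST[A]={a}  FIRST[B]={a,b,c}  FIRST[C]={a}
[3] (stable)
  FIRST[S]={a,b,c}  FIRST[A]={a}  FIRST[B]={a,b,c}  FIRST[C]={a}

FIRST(B) = ["a", "b", "c"]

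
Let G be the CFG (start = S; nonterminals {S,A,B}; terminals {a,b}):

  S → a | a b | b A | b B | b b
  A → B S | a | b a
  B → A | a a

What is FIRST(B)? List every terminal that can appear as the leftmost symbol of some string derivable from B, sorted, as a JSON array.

FIRST iteration:
round 1:
  A via A→a: +{a}
  A via A→b a: +{b}
  B via B→A: +{a,b}
  S via S→a: +{a}
  S via S→b A: +{b}
  FIRST[S]={a,b}  FIRST[A]={a,b}  FIRST[B]={a,b}
round 2: — fixpoint
  FIRST[S]={a,b}  FIRST[A]={a,b}  FIRST[B]={a,b}

FIRST(B) = ["a", "b"]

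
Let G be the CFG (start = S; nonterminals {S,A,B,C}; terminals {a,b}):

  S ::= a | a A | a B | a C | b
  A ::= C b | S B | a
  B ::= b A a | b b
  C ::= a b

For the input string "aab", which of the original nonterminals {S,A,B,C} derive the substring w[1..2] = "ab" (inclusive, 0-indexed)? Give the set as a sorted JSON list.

CNF form of G:
  S -> T1 A | T1 B | T1 C | a | b
  A -> C T0 | S B | a
  B -> T0 T0 | T0 X2
  C -> T1 T0
  T0 -> b
  T1 -> a
  X2 -> A T1

CYK table (by increasing span), restricted to cells inside w[1..2]:
  cell(1,1) a: {A,S,T1}  orig:{A,S}
  cell(2,2) b: {S,T0}  orig:{S}
  cell(1,2) ab: {C}

Original NTs in T[1,2] deriving "ab": ["C"]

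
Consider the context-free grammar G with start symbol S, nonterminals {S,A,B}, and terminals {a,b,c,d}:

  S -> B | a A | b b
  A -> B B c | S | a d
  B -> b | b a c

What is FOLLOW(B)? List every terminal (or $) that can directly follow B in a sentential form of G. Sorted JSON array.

FIRST iteration:
pass 1:
  A via A→a d: +{a}
  B via B→b: +{b}
  S via S→B: +{b}
  S via S→a A: +{a}
  FIRST(S)={a,b}  FIRST(A)={a}  FIRST(B)={b}
pass 2:
  A via A→B B c: +{b}
  FIRST(S)={a,b}  FIRST(A)={a,b}  FIRST(B)={b}
pass 3: done
  FIRST(S)={a,b}  FIRST(A)={a,b}  FIRST(B)={b}

Compute FOLLOW by fixpoint:
FOLLOW(S) := {$}
iter 1:
  A→B B c: FOLLOW(B) ⊇ FIRST(B) = {b}; new: +{b}
  A→B B c: FOLLOW(B) ⊇ FIRST(c) = {c}; new: +{c}
  S→B: FOLLOW(B) ⊇ FOLLOW(S) ⊇ {$}; new: +{$}
  S→a A: FOLLOW(A) ⊇ FOLLOW(S) ⊇ {$}; new: +{$}
  S: {$}  A: {$}  B: {$,b,c}
iter 2: — fixpoint
  S: {$}  A: {$}  B: {$,b,c}

FOLLOW(B) = ["$", "b", "c"]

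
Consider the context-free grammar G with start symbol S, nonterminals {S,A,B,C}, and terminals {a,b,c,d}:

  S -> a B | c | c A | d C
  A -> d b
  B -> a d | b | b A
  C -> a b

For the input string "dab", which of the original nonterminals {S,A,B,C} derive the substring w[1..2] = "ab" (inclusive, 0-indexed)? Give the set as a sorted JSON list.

Convert to CNF:
  S -> T0 C | T2 B | T3 A | c
  A -> T0 T1
  B -> T1 A | T2 T0 | b
  C -> T2 T1
  T0 -> d
  T1 -> b
  T2 -> a
  T3 -> c

Fill CYK table bottom-up, restricted to cells inside w[1..2]:
  [1..1]={T2}  "a"  orig:{}
  [2..2]={B,T1}  "b"  orig:{B}
  [1..2]={C,S}  "ab"

Original NTs in T[1,2] deriving "ab": ["C", "S"]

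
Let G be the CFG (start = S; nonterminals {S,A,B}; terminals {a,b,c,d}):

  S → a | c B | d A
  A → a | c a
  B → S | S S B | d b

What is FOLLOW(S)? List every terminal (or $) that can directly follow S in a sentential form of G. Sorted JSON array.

FIRST iteration:
pass 1:
  A via A→a: +{a}
  A via A→c a: +{c}
  B via B→d b: +{d}
  S via S→a: +{a}
  S via S→c B: +{c}
  S via S→d A: +{d}
  S: {a,c,d}  A: {a,c}  B: {d}
pass 2:
  B via B→S: +{a,c}
  S: {a,c,d}  A: {a,c}  B: {a,c,d}
pass 3: done
  S: {a,c,d}  A: {a,c}  B: {a,c,d}

FOLLOW sets:
initialize: $ ∈ FOLLOW(S)
[1]
  B→S S B: FOLLOW(S) ⊇ FIRST(S) = {a,c,d}; new: +{a,c,d}
  S→c B: FOLLOW(B) ⊇ FOLLOW(S) ⊇ {$,a,c,d}; new: +{$,a,c,d}
  S→d A: FOLLOW(A) ⊇ FOLLOW(S) ⊇ {$,a,c,d}; new: +{$,a,c,d}
  FOLLOW(S)={$,a,c,d}  FOLLOW(A)={$,a,c,d}  FOLLOW(B)={$,a,c,d}
[2] — fixpoint
  FOLLOW(S)={$,a,c,d}  FOLLOW(A)={$,a,c,d}  FOLLOW(B)={$,a,c,d}

FOLLOW(S) = ["$", "a", "c", "d"]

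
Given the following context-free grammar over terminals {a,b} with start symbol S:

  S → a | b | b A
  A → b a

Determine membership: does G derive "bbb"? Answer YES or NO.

CNF form of G:
  S -> T0 A | a | b
  A -> T0 T1
  T0 -> b
  T1 -> a

Fill CYK table bottom-up:
  [0..0]={S,T0}  "b"  orig:{S}
  [1..1]={S,T0}  "b"  orig:{S}
  [2..2]={S,T0}  "b"  orig:{S}
  [0..1]=∅  "bb"
  [1..2]=∅  "bb"
  [0..2]=∅  "bbb"

S ∉ T[0,2] ⇒ NO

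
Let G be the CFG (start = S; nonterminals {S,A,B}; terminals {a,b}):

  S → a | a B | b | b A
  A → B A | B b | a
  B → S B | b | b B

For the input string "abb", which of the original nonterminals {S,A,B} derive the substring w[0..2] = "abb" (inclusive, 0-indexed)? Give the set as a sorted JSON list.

CNF form of G:
  S -> T0 A | T1 B | a | b
  A -> B A | B T0 | a
  B -> S B | T0 B | b
  T0 -> b
  T1 -> a

CYK table (by increasing span) (cells [i..j] with 0 ≤ i ≤ j ≤ 2 only):
  [0..0]={A,S,T1}  "a"  orig:{A,S}
  [1..1]={B,S,T0}  "b"  orig:{B,S}
  [2..2]={B,S,T0}  "b"  orig:{B,S}
  [0..1]={B,S}  "ab"
  [1..2]={A,B}  "bb"
  [0..2]={A,B,S}  "abb"

Original NTs in T[0,2] deriving "abb": ["A", "B", "S"]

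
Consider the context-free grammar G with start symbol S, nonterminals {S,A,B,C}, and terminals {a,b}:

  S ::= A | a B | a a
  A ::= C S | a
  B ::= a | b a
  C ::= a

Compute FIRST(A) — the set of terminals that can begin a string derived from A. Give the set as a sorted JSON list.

Compute FIRST by fixpoint:
iter 1:
  A via A→a: +{a}
  B via B→a: +{a}
  B via B→b a: +{b}
  C via C→a: +{a}
  S via S→A: +{a}
  FIRST(S)={a}  FIRST(A)={a}  FIRST(B)={a,b}  FIRST(C)={a}
iter 2: — fixpoint
  FIRST(S)={a}  FIRST(A)={a}  FIRST(B)={a,b}  FIRST(C)={a}

FIRST(A) = ["a"]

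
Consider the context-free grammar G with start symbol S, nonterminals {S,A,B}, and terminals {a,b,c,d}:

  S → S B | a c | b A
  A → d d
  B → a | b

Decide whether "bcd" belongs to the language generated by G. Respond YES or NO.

CNF form of G:
  S -> S B | T1 T2 | T3 A
  A -> T0 T0
  B -> a | b
  T0 -> d
  T1 -> a
  T2 -> c
  T3 -> b

CYK table (by increasing span):
  T[0,0] 'b' = {B,T3}  orig:{B}
  T[1,1] 'c' = {T2}  orig:{}
  T[2,2] 'd' = {T0}  orig:{}
  T[0,1] 'bc' = ∅
  T[1,2] 'cd' = ∅
  T[0,2] 'bcd' = ∅

S ∉ T[0,2] ⇒ NO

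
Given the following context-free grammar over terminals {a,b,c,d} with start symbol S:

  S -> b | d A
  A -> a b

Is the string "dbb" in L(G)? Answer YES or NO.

CNF form of G:
  S -> T2 A | b
  A -> T0 T1
  T0 -> a
  T1 -> b
  T2 -> d

CYK table (by increasing span):
  cell(0,0) d: {T2}  orig:{}
  cell(1,1) b: {S,T1}  orig:{S}
  cell(2,2) b: {S,T1}  orig:{S}
  cell(0,1) db: ∅
  cell(1,2) bb: ∅
  cell(0,2) dbb: ∅

S ∉ T[0,2] ⇒ NO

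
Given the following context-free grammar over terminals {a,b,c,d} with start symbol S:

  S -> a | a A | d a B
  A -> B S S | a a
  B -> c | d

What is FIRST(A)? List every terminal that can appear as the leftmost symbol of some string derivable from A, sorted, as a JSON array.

FIRST sets, iterate to fixpoint:
pass 1:
  A via A→a a: +{a}
  B via B→c: +{c}
  B via B→d: +{d}
  S via S→a: +{a}
  S via S→d a B: +{d}
  S: {a,d}  A: {a}  B: {c,d}
pass 2:
  A via A→B S S: +{c,d}
  S: {a,d}  A: {a,c,d}  B: {c,d}
pass 3: (no change)
  S: {a,d}  A: {a,c,d}  B: {c,d}

FIRST(A) = ["a", "c", "d"]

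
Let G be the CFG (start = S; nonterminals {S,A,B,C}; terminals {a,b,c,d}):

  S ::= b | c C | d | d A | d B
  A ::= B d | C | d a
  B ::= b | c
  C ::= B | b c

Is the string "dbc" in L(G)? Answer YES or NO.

CNF form of G:
  S -> T0 A | T0 B | T2 C | b | d
  A -> B T0 | T0 T3 | T1 T2 | b | c
  B -> b | c
  C -> T1 T2 | b | c
  T0 -> d
  T1 -> b
  T2 -> c
  T3 -> a

CYK table (by increasing span):
  cell(0,0) d: {S,T0}  orig:{S}
  cell(1,1) b: {A,B,C,S,T1}  orig:{A,B,C,S}
  cell(2,2) c: {A,B,C,T2}  orig:{A,B,C}
  cell(0,1) db: {S}
  cell(1,2) bc: {A,C}
  cell(0,2) dbc: {S}

S ∈ T[0,2] ⇒ YES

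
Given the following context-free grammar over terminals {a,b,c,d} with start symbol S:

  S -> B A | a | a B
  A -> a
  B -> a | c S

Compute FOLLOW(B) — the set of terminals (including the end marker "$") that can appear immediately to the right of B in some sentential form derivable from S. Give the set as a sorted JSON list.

FIRST iteration:
iter 1:
  A via A→a: +{a}
  B via B→a: +{a}
  B via B→c S: +{c}
  S via S→B A: +{a,c}
  FIRST[S]={a,c}  FIRST[A]={a}  FIRST[B]={a,c}
iter 2: done
  FIRST[S]={a,c}  FIRST[A]={a}  FIRST[B]={a,c}

Compute FOLLOW by fixpoint:
seed FOLLOW(S) with $
round 1:
  S→B A: FOLLOW(B) ⊇ FIRST(A) = {a}; new: +{a}
  S→B A: FOLLOW(A) ⊇ FOLLOW(S) ⊇ {$}; new: +{$}
  S→a B: FOLLOW(B) ⊇ FOLLOW(S) ⊇ {$}; new: +{$}
  S: {$}  A: {$}  B: {$,a}
round 2:
  B→c S: FOLLOW(S) ⊇ FOLLOW(B) ⊇ {$,a}; new: +{a}
  S→B A: FOLLOW(A) ⊇ FOLLOW(S) ⊇ {$,a}; new: +{a}
  S: {$,a}  A: {$,a}  B: {$,a}
round 3: — fixpoint
  S: {$,a}  A: {$,a}  B: {$,a}

FOLLOW(B) = ["$", "a"]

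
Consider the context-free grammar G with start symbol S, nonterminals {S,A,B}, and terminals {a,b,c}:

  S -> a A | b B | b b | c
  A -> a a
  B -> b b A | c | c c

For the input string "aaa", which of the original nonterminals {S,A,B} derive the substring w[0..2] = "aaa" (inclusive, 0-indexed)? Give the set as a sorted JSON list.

Convert to CNF:
  S -> T0 A | T1 B | T1 T1 | c
  A -> T0 T0
  B -> T1 X3 | T2 T2 | c
  T0 -> a
  T1 -> b
  T2 -> c
  X3 -> T1 A

CYK fill (cells [i..j] with 0 ≤ i ≤ j ≤ 2 only):
  cell(0,0) a: {T0}  orig:{}
  cell(1,1) a: {T0}  orig:{}
  cell(2,2) a: {T0}  orig:{}
  cell(0,1) aa: {A}
  cell(1,2) aa: {A}
  cell(0,2) aaa: {S}

Original NTs in T[0,2] deriving "aaa": ["S"]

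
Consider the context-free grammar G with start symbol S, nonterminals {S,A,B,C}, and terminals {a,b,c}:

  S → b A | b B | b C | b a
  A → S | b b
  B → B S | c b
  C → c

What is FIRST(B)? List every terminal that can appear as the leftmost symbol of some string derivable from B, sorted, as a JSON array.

FIRST sets, iterate to fixpoint:
pass 1:
  A via A→b b: +{b}
  B via B→c b: +{c}
  C via C→c: +{c}
  S via S→b A: +{b}
  S: {b}  A: {b}  B: {c}  C: {c}
pass 2: done
  S: {b}  A: {b}  B: {c}  C: {c}

FIRST(B) = ["c"]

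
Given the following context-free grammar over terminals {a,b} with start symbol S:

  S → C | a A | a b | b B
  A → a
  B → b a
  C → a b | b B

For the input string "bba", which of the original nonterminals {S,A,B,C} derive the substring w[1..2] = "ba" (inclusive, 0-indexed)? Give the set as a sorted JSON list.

Convert to CNF:
  S -> T0 B | T1 A | T1 T0
  A -> a
  B -> T0 T1
  C -> T0 B | T1 T0
  T0 -> b
  T1 -> a

CYK table (by increasing span), restricted to cells inside w[1..2]:
  T[1,1] 'b' = {T0}  orig:{}
  T[2,2] 'a' = {A,T1}  orig:{A}
  T[1,2] 'ba' = {B}

Original NTs in T[1,2] deriving "ba": ["B"]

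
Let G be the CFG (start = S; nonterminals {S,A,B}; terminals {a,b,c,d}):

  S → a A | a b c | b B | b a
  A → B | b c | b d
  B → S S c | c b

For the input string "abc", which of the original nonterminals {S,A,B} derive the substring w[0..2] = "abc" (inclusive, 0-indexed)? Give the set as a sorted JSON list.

Convert to CNF:
  S -> T1 B | T1 T3 | T3 A | T3 X6
  A -> S X4 | T0 T1 | T1 T0 | T1 T2
  B -> S X5 | T0 T1
  T0 -> c
  T1 -> b
  T2 -> d
  T3 -> a
  X4 -> S T0
  X5 -> S T0
  X6 -> T1 T0

CYK table (by increasing span), restricted to cells inside w[0..2]:
  T[0,0] 'a' = {T3}  orig:{}
  T[1,1] 'b' = {T1}  orig:{}
  T[2,2] 'c' = {T0}  orig:{}
  T[0,1] 'ab' = ∅
  T[1,2] 'bc' = {A,X6}  orig:{A}
  T[0,2] 'abc' = {S}

Original NTs in T[0,2] deriving "abc": ["S"]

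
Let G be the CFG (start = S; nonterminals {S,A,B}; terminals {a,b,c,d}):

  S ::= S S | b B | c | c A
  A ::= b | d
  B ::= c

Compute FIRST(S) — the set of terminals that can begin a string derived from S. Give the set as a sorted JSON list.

FIRST iteration:
[1]
  A via A→b: +{b}
  A via A→d: +{d}
  B via B→c: +{c}
  S via S→b B: +{b}
  S via S→c: +{c}
  FIRST(S)={b,c}  FIRST(A)={b,d}  FIRST(B)={c}
[2] — fixpoint
  FIRST(S)={b,c}  FIRST(A)={b,d}  FIRST(B)={c}

FIRST(S) = ["b", "c"]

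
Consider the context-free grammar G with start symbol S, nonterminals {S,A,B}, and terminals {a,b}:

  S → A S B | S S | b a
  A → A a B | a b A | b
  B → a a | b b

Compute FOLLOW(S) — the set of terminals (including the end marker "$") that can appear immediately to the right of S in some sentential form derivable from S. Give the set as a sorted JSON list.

Compute FIRST by fixpoint:
[1]
  A via A→a b A: +{a}
  A via A→b: +{b}
  B via B→a a: +{a}
  B via B→b b: +{b}
  S via S→A S B: +{a,b}
  FIRST[S]={a,b}  FIRST[A]={a,b}  FIRST[B]={a,b}
[2] — fixpoint
  FIRST[S]={a,b}  FIRST[A]={a,b}  FIRST[B]={a,b}

Compute FOLLOW by fixpoint:
initialize: $ ∈ FOLLOW(S)
[1]
  A→A a B: FOLLOW(A) ⊇ FIRST(a) = {a}; new: +{a}
  A→A a B: FOLLOW(B) ⊇ FOLLOW(A) ⊇ {a}; new: +{a}
  S→A S B: FOLLOW(A) ⊇ FIRST(S) = {a,b}; new: +{b}
  S→A S B: FOLLOW(S) ⊇ FIRST(B) = {a,b}; new: +{a,b}
  S→A S B: FOLLOW(B) ⊇ FOLLOW(S) ⊇ {$,a,b}; new: +{$,b}
  S: {$,a,b}  A: {a,b}  B: {$,a,b}
[2] — fixpoint
  S: {$,a,b}  A: {a,b}  B: {$,a,b}

FOLLOW(S) = ["$", "a", "b"]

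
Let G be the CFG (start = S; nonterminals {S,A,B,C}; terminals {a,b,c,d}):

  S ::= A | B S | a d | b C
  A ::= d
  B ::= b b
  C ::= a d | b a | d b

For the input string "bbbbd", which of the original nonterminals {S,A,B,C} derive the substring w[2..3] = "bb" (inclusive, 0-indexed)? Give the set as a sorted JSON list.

CNF form of G:
  S -> B S | T0 C | T1 T2 | d
  A -> d
  B -> T0 T0
  C -> T0 T1 | T1 T2 | T2 T0
  T0 -> b
  T1 -> a
  T2 -> d

CYK fill (cells [i..j] with 2 ≤ i ≤ j ≤ 3 only):
  cell(2,2) b: {T0}  orig:{}
  cell(3,3) b: {T0}  orig:{}
  cell(2,3) bb: {B}

Original NTs in T[2,3] deriving "bb": ["B"]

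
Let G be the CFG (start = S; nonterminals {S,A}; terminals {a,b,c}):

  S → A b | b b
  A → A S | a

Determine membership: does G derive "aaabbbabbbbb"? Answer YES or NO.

CNF form of G:
  S -> A T0 | T0 T0
  A -> A S | a
  T0 -> b

CYK table (by increasing span):
  T[0,0] 'a' = {A}
  T[1,1] 'a' = {A}
  T[2,2] 'a' = {A}
  T[3,3] 'b' = {T0}  orig:{}
  T[4,4] 'b' = {T0}  orig:{}
  T[5,5] 'b' = {T0}  orig:{}
  T[6,6] 'a' = {A}
  T[7,7] 'b' = {T0}  orig:{}
  T[8,8] 'b' = {T0}  orig:{}
  T[9,9] 'b' = {T0}  orig:{}
  T[10,10] 'b' = {T0}  orig:{}
  T[11,11] 'b' = {T0}  orig:{}
  T[0,1] 'aa' = ∅
  T[1,2] 'aa' = ∅
  T[2,3] 'ab' = {S}
  T[3,4] 'bb' = {S}
  T[4,5] 'bb' = {S}
  T[5,6] 'ba' = ∅
  T[6,7] 'ab' = {S}
  T[7,8] 'bb' = {S}
  T[8,9] 'bb' = {S}
  T[9,10] 'bb' = {S}
  T[10,11] 'bb' = {S}
  T[0,2] 'aaa' = ∅
  T[1,3] 'aab' = {A}
  T[2,4] 'abb' = {A}
  T[3,5] 'bbb' = ∅
  T[4,6] 'bba' = ∅
  T[5,7] 'bab' = ∅
  T[6,8] 'abb' = {A}
  T[7,9] 'bbb' = ∅
  T[8,10] 'bbb' = ∅
  T[9,11] 'bbb' = ∅
  T[0,3] 'aaab' = ∅
  T[1,4] 'aabb' = {S}
  T[2,5] 'abbb' = {S}
  T[3,6] 'bbba' = ∅
  T[4,7] 'bbab' = ∅
  T[5,8] 'babb' = ∅
  T[6,9] 'abbb' = {S}
  T[7,10] 'bbbb' = ∅
  T[8,11] 'bbbb' = ∅
  T[0,4] 'aaabb' = {A}
  T[1,5] 'aabbb' = {A}
  T[2,6] 'abbba' = ∅
  T[3,7] 'bbbab' = ∅
  T[4,8] 'bbabb' = ∅
  T[5,9] 'babbb' = ∅
  T[6,10] 'abbbb' = {A}
  T[7,11] 'bbbbb' = ∅
  T[0,5] 'aaabbb' = {S}
  T[1,6] 'aabbba' = ∅
  T[2,7] 'abbbab' = ∅
  T[3,8] 'bbbabb' = ∅
  T[4,9] 'bbabbb' = ∅
  T[5,10] 'babbbb' = ∅
  T[6,11] 'abbbbb' = {S}
  T[0,6] 'aaabbba' = ∅
  T[1,7] 'aabbbab' = {A}
  T[2,8] 'abbbabb' = ∅
  T[3,9] 'bbbabbb' = ∅
  T[4,10] 'bbabbbb' = ∅
  T[5,11] 'babbbbb' = ∅
  T[0,7] 'aaabbbab' = ∅
  T[1,8] 'aabbbabb' = {S}
  T[2,9] 'abbbabbb' = ∅
  T[3,10] 'bbbabbbb' = ∅
  T[4,11] 'bbabbbbb' = ∅
  T[0,8] 'aaabbbabb' = {A}
  T[1,9] 'aabbbabbb' = {A}
  T[2,10] 'abbbabbbb' = ∅
  T[3,11] 'bbbabbbbb' = ∅
  T[0,9] 'aaabbbabbb' = {S}
  T[1,10] 'aabbbabbbb' = {S}
  T[2,11] 'abbbabbbbb' = ∅
  T[0,10] 'aaabbbabbbb' = {A}
  T[1,11] 'aabbbabbbbb' = {A}
  T[0,11] 'aaabbbabbbbb' = {S}

S ∈ T[0,11] ⇒ YES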